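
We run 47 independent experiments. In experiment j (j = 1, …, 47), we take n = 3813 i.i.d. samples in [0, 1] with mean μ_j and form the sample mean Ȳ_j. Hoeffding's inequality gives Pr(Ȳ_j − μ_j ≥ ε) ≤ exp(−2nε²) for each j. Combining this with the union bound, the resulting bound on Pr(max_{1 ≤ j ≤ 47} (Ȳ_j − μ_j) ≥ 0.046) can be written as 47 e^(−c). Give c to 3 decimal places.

Union bound over the 47 events: Pr(max_{1 ≤ j ≤ 47} (Ȳ_j − μ_j) ≥ 0.046) ≤ 47·exp(−2nε²) = 47 exp(−2·3813·0.046²).
So c = 2·3813·0.046² = 16.1366.

16.137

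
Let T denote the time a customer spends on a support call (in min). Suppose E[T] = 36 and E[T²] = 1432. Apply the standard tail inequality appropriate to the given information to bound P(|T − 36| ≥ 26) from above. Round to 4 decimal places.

0.2012

The first two moments determine the variance, so Chebyshev's inequality is the sharpest standard bound available.
Var(T) = E[T²] − (E[T])² = 1432 − 1296 = 136.
Chebyshev's inequality: P(|T − μ| ≥ t) ≤ Var(T)/t² = 136/676 = 0.2012.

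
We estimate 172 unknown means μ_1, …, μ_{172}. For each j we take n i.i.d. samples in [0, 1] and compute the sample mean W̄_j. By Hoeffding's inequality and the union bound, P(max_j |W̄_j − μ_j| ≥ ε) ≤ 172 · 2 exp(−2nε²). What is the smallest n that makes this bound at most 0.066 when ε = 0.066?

983

Need 2·172·exp(−2nε²) ≤ 0.066, i.e. exp(−2nε²) ≤ 0.066/344.
So 2nε² ≥ ln(344/0.066) = 8.558742.
Hence n ≥ 8.558742/(2·0.066²) = 982.408.
The smallest integer n is 983.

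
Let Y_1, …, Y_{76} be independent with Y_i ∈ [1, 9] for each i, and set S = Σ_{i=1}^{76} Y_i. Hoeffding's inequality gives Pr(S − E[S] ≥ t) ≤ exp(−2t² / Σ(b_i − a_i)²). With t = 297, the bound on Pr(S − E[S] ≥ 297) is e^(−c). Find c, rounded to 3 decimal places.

Σ(b_i − a_i)² = 76·(8)² = 4864.
c = 2t²/4864 = 2·297²/4864 = 36.2701.

36.270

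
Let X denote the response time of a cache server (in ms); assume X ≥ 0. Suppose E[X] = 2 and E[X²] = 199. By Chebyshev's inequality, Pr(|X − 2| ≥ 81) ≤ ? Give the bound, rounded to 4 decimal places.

0.0297

Var(X) = E[X²] − (E[X])² = 199 − 4 = 195.
Chebyshev's inequality: Pr(|X − μ| ≥ t) ≤ Var(X)/t² = 195/6561 = 0.0297.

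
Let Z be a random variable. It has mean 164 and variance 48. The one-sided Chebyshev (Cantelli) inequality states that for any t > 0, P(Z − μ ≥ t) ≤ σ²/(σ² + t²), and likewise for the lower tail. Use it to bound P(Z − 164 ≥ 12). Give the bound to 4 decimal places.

Here σ² = 48 and t = 12, so σ² + t² = 192.
Cantelli's bound: 48/192 = 0.2500.

0.2500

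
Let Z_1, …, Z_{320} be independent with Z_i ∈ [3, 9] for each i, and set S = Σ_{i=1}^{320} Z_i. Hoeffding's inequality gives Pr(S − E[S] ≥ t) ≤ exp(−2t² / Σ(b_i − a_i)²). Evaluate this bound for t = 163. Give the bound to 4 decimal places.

Σ(b_i − a_i)² = 320·(6)² = 11520.
Exponent = 2·163²/11520 = 4.6127.
Bound = exp(−4.6127) = 0.00993.

0.0099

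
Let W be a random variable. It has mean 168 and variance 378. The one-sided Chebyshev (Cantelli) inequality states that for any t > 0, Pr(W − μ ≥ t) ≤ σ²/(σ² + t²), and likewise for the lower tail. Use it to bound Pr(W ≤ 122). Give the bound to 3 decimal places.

0.152

Here σ² = 378 and t = 46, so σ² + t² = 2494.
Cantelli's bound: 378/2494 = 0.1516.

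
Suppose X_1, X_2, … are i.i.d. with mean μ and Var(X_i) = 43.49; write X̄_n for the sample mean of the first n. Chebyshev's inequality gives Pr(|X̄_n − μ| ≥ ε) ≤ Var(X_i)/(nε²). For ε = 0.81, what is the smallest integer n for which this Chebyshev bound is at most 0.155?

Require 43.49/(n·0.81²) ≤ 0.155, i.e. n ≥ 43.49/(0.155·0.81²) = 427.649.
The smallest integer n is 428.

428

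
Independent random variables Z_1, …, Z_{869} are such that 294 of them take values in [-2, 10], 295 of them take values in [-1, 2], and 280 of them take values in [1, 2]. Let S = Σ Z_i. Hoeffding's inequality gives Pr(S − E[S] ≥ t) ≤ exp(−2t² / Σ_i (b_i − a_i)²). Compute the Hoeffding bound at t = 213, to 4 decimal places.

Σ(b_i − a_i)² = 294·12² + 295·3² + 280·1² = 45271.
Exponent = 2·213² / 45271 = 2.00433.
Bound = exp(−2.00433) = 0.13475.

0.1348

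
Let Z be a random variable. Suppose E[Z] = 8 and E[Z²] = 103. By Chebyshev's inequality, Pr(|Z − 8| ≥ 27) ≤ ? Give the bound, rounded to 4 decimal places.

0.0535

Var(Z) = E[Z²] − (E[Z])² = 103 − 64 = 39.
Chebyshev's inequality: Pr(|Z − μ| ≥ t) ≤ Var(Z)/t² = 39/729 = 0.0535.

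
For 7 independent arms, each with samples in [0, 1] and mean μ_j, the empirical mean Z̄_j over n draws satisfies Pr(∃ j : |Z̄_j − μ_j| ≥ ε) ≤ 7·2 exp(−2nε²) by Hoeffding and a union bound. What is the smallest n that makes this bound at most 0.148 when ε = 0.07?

Need 2·7·exp(−2nε²) ≤ 0.148, i.e. exp(−2nε²) ≤ 0.148/14.
So 2nε² ≥ ln(14/0.148) = 4.549600.
Hence n ≥ 4.549600/(2·0.07²) = 464.245.
The smallest integer n is 465.

465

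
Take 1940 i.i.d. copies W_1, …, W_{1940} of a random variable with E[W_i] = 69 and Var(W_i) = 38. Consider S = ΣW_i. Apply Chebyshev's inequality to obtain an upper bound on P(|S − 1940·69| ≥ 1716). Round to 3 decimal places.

Var(S) = n·Var(W_i) = 1940·38 = 73720.
Chebyshev: P(|S − 1940·69| ≥ 1716) ≤ Var(S)/1716² = 73720/2944656 = 0.0250.

0.025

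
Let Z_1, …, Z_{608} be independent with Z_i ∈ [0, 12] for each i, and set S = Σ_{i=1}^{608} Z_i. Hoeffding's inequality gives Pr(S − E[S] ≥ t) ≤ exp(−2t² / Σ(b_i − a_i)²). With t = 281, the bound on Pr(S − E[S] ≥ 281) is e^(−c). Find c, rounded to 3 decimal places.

1.804

Σ(b_i − a_i)² = 608·(12)² = 87552.
c = 2t²/87552 = 2·281²/87552 = 1.8038.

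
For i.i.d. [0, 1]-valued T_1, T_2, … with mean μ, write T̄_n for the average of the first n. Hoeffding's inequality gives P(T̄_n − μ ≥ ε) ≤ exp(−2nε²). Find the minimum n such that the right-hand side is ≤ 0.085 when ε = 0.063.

311

Require exp(−2nε²) ≤ 0.085, i.e. 2nε² ≥ ln(1/0.085) = 2.465104.
So n ≥ 2.465104 / (2·0.063²) = 310.545.
The smallest integer n is 311.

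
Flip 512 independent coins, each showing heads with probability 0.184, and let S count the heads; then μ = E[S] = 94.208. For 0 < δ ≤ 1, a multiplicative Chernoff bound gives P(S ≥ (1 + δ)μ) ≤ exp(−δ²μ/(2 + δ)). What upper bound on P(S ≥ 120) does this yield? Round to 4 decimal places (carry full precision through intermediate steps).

0.0448

Write 120 = (1 + δ)μ, so δ = 120/94.208 − 1 = 0.2737772…
Then the exponent is δ²μ/(2 + δ) = (120 − μ)² / (μ·(2 + δ)) = 3.105520.
Bound = exp(−3.105520) = 0.04480.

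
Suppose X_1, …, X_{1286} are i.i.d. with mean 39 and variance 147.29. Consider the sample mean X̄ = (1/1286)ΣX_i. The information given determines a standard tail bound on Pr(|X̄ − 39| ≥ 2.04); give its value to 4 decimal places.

With mean and variance of each term known, Chebyshev's inequality bounds the deviation of the sum (or sample mean).
Var(X̄) = Var(X_i)/n = 147.29/1286 = 0.11453.
Chebyshev: Pr(|X̄ − 39| ≥ 2.04) ≤ Var(X̄)/(2.04)² = 147.29/(1286·2.04²) = 0.0275.

0.0275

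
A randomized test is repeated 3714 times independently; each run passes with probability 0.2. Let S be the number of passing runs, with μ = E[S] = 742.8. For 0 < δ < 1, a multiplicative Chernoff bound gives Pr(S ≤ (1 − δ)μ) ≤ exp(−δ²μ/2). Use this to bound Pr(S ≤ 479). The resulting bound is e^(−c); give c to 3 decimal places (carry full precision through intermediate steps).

46.843

Write 479 = (1 − δ)μ, so δ = 1 − 479/742.8 = 0.3551427…
Then the exponent is δ²μ/2 = (μ − 479)²/(2μ) = 46.843323.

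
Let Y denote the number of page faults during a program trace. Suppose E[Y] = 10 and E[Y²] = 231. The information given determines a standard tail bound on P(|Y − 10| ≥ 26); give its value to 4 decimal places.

0.1938

The first two moments determine the variance, so Chebyshev's inequality is the sharpest standard bound available.
Var(Y) = E[Y²] − (E[Y])² = 231 − 100 = 131.
Chebyshev's inequality: P(|Y − μ| ≥ t) ≤ Var(Y)/t² = 131/676 = 0.1938.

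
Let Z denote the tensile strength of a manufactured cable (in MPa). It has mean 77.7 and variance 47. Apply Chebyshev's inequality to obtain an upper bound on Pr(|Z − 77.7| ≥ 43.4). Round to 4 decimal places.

Chebyshev: Pr(|Z − μ| ≥ t) ≤ Var(Z)/t².
Bound = 47 / 1883.56 = 0.0250.

0.0250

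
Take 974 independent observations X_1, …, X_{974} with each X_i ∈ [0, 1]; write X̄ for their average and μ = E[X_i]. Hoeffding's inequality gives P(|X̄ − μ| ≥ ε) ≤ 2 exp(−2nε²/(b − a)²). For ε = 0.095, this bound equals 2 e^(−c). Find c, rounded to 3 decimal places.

c = 2nε²/(b − a)² = 2·974·0.095² / 1² = 17.5807.

17.581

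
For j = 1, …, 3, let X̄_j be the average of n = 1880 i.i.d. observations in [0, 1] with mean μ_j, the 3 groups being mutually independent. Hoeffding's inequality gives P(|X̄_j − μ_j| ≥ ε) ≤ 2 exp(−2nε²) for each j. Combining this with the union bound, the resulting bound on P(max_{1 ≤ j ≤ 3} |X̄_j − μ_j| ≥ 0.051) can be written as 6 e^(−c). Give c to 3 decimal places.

9.780

Union bound over the 3 events: P(max_{1 ≤ j ≤ 3} |X̄_j − μ_j| ≥ 0.051) ≤ 3·2·exp(−2nε²) = 6 exp(−2·1880·0.051²).
So c = 2·1880·0.051² = 9.7798.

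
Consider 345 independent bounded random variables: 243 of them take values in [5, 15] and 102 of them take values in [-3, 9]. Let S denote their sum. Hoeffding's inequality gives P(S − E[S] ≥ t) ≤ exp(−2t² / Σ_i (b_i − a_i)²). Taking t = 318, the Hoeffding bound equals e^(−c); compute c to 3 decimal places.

Σ(b_i − a_i)² = 243·10² + 102·12² = 38988.
c = 2t² / 38988 = 2·318² / 38988 = 5.1874.

5.187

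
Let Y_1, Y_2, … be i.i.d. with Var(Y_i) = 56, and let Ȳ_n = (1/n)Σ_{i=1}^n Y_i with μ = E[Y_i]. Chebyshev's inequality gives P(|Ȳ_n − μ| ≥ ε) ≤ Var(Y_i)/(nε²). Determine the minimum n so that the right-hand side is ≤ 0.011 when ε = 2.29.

Require 56/(n·2.29²) ≤ 0.011, i.e. n ≥ 56/(0.011·2.29²) = 970.788.
The smallest integer n is 971.

971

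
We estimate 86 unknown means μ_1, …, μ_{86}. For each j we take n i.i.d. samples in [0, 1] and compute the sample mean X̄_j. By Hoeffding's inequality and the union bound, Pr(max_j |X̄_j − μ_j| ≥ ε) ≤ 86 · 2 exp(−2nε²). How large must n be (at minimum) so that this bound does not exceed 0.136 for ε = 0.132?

Need 2·86·exp(−2nε²) ≤ 0.136, i.e. exp(−2nε²) ≤ 0.136/172.
So 2nε² ≥ ln(172/0.136) = 7.142595.
Hence n ≥ 7.142595/(2·0.132²) = 204.964.
The smallest integer n is 205.

205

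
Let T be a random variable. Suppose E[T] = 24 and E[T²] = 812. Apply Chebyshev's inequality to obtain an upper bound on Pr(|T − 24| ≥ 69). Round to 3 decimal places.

0.050

Var(T) = E[T²] − (E[T])² = 812 − 576 = 236.
Chebyshev's inequality: Pr(|T − μ| ≥ t) ≤ Var(T)/t² = 236/4761 = 0.0496.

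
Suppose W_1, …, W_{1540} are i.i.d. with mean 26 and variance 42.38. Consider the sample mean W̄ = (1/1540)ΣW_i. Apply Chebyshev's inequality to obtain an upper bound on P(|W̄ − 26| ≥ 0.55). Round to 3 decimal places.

0.091

Var(W̄) = Var(W_i)/n = 42.38/1540 = 0.027519.
Chebyshev: P(|W̄ − 26| ≥ 0.55) ≤ Var(W̄)/(0.55)² = 42.38/(1540·0.55²) = 0.0910.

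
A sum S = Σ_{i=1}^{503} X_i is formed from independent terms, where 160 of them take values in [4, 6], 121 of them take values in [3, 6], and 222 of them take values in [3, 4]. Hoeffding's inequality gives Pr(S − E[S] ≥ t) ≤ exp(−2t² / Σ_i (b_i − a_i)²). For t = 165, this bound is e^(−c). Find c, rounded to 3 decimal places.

27.909

Σ(b_i − a_i)² = 160·2² + 121·3² + 222·1² = 1951.
c = 2t² / 1951 = 2·165² / 1951 = 27.9088.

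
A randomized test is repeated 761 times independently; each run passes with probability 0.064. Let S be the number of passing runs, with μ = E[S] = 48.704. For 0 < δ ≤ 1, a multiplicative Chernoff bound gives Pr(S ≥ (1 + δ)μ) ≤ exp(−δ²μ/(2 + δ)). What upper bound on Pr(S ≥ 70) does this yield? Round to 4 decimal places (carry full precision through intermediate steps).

Write 70 = (1 + δ)μ, so δ = 70/48.704 − 1 = 0.4372536…
Then the exponent is δ²μ/(2 + δ) = (70 − μ)² / (μ·(2 + δ)) = 3.820593.
Bound = exp(−3.820593) = 0.02191.

0.0219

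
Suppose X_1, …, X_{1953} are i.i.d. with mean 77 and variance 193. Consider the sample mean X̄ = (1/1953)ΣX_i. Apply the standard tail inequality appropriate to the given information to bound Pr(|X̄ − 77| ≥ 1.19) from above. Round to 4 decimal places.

0.0698

With mean and variance of each term known, Chebyshev's inequality bounds the deviation of the sum (or sample mean).
Var(X̄) = Var(X_i)/n = 193/1953 = 0.098822.
Chebyshev: Pr(|X̄ − 77| ≥ 1.19) ≤ Var(X̄)/(1.19)² = 193/(1953·1.19²) = 0.0698.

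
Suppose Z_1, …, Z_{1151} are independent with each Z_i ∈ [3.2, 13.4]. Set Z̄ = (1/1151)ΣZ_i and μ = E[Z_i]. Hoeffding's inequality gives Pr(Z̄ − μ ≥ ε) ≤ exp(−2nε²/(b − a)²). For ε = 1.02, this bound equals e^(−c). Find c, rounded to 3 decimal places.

c = 2nε²/(b − a)² = 2·1151·1.02² / 10.2² = 23.0200.

23.020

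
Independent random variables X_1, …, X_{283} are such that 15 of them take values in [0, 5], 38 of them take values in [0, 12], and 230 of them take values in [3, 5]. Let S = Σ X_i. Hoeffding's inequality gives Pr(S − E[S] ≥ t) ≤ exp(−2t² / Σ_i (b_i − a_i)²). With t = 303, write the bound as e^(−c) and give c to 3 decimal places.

Σ(b_i − a_i)² = 15·5² + 38·12² + 230·2² = 6767.
c = 2t² / 6767 = 2·303² / 6767 = 27.1343.

27.134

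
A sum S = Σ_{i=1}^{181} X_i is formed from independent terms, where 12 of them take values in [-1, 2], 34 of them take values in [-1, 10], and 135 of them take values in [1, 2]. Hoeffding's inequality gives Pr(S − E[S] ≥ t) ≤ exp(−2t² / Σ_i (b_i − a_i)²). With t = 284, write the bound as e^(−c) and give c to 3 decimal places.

37.024

Σ(b_i − a_i)² = 12·3² + 34·11² + 135·1² = 4357.
c = 2t² / 4357 = 2·284² / 4357 = 37.0236.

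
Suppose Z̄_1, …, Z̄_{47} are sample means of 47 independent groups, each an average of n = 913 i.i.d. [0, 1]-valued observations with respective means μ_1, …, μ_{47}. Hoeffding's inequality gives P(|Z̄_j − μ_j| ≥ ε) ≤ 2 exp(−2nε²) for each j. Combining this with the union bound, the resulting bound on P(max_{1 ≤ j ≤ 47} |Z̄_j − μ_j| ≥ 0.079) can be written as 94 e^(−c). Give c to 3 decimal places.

Union bound over the 47 events: P(max_{1 ≤ j ≤ 47} |Z̄_j − μ_j| ≥ 0.079) ≤ 47·2·exp(−2nε²) = 94 exp(−2·913·0.079²).
So c = 2·913·0.079² = 11.3961.

11.396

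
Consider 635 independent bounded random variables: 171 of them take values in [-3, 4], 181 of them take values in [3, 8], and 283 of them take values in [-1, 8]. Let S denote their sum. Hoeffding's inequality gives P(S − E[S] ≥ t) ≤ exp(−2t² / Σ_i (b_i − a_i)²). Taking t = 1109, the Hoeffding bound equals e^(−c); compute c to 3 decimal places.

Σ(b_i − a_i)² = 171·7² + 181·5² + 283·9² = 35827.
c = 2t² / 35827 = 2·1109² / 35827 = 68.6567.

68.657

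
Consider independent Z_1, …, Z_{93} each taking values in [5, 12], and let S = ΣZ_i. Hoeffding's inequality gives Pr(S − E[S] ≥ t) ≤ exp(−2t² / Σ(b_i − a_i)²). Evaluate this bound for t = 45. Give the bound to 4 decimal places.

Σ(b_i − a_i)² = 93·(7)² = 4557.
Exponent = 2·45²/4557 = 0.8887.
Bound = exp(−0.8887) = 0.41117.

0.4112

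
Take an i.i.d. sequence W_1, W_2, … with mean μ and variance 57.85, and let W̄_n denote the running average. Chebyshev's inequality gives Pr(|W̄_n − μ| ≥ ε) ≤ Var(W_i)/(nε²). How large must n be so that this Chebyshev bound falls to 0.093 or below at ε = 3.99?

40

Require 57.85/(n·3.99²) ≤ 0.093, i.e. n ≥ 57.85/(0.093·3.99²) = 39.073.
The smallest integer n is 40.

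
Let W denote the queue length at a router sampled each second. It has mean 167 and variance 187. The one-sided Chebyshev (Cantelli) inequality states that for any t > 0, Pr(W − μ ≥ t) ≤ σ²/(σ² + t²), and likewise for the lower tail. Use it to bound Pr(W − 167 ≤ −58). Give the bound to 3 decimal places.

0.053

Here σ² = 187 and t = 58, so σ² + t² = 3551.
Cantelli's bound: 187/3551 = 0.0527.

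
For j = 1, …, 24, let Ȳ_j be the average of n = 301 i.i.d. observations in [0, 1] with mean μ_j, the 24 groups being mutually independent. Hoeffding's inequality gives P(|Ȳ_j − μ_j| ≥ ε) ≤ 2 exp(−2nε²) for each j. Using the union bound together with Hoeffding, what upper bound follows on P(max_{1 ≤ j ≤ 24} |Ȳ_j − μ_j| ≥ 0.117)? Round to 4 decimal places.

Per-experiment Hoeffding bound: 2·exp(−2·301·0.117²) = 2·exp(−8.24078) = 0.00052736.
Union bound over 24 events: 24·0.00052736 = 0.01266.

0.0127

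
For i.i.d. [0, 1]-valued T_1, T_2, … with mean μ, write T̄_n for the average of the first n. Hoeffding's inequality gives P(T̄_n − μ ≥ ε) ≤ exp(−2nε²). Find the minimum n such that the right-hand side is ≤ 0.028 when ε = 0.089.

Require exp(−2nε²) ≤ 0.028, i.e. 2nε² ≥ ln(1/0.028) = 3.575551.
So n ≥ 3.575551 / (2·0.089²) = 225.701.
The smallest integer n is 226.

226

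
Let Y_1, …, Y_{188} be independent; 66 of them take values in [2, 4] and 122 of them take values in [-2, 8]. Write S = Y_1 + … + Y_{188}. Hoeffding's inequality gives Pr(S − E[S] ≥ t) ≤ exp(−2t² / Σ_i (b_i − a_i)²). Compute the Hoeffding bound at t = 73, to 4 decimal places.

0.4252

Σ(b_i − a_i)² = 66·2² + 122·10² = 12464.
Exponent = 2·73² / 12464 = 0.85510.
Bound = exp(−0.85510) = 0.42524.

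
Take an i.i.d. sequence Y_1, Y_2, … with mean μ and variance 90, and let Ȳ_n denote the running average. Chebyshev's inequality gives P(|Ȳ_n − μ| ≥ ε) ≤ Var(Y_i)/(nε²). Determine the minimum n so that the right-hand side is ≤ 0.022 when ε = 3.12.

Require 90/(n·3.12²) ≤ 0.022, i.e. n ≥ 90/(0.022·3.12²) = 420.253.
The smallest integer n is 421.

421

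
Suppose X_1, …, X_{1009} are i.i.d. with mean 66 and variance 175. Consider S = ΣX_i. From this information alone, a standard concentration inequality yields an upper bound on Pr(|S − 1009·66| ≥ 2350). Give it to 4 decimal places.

0.0320

With mean and variance of each term known, Chebyshev's inequality bounds the deviation of the sum (or sample mean).
Var(S) = n·Var(X_i) = 1009·175 = 176575.
Chebyshev: Pr(|S − 1009·66| ≥ 2350) ≤ Var(S)/2350² = 176575/5522500 = 0.0320.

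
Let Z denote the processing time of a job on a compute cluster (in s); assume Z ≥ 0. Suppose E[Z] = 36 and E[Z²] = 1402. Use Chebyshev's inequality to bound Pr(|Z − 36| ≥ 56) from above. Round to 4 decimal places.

Var(Z) = E[Z²] − (E[Z])² = 1402 − 1296 = 106.
Chebyshev's inequality: Pr(|Z − μ| ≥ t) ≤ Var(Z)/t² = 106/3136 = 0.0338.

0.0338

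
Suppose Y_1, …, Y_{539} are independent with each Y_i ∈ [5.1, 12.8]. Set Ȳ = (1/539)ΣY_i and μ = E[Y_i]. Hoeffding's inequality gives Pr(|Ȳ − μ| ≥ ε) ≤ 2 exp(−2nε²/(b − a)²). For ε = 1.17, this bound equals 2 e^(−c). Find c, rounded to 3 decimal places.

c = 2nε²/(b − a)² = 2·539·1.17² / 7.7² = 24.8891.

24.889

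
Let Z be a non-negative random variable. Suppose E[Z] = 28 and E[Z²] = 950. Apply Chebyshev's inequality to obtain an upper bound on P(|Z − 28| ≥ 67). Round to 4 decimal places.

0.0370

Var(Z) = E[Z²] − (E[Z])² = 950 − 784 = 166.
Chebyshev's inequality: P(|Z − μ| ≥ t) ≤ Var(Z)/t² = 166/4489 = 0.0370.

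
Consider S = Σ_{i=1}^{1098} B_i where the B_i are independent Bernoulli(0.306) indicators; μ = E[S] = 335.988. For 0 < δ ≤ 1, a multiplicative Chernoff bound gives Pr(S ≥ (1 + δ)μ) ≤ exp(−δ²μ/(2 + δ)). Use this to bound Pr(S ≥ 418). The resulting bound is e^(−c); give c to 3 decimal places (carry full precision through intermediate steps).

Write 418 = (1 + δ)μ, so δ = 418/335.988 − 1 = 0.2440921…
Then the exponent is δ²μ/(2 + δ) = (418 − μ)² / (μ·(2 + δ)) = 8.920524.

8.921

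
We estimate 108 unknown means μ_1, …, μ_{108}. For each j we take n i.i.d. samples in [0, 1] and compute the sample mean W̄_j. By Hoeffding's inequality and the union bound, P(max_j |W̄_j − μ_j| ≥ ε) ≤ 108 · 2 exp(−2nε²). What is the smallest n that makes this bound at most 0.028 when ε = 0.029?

5322

Need 2·108·exp(−2nε²) ≤ 0.028, i.e. exp(−2nε²) ≤ 0.028/216.
So 2nε² ≥ ln(216/0.028) = 8.950829.
Hence n ≥ 8.950829/(2·0.029²) = 5321.539.
The smallest integer n is 5322.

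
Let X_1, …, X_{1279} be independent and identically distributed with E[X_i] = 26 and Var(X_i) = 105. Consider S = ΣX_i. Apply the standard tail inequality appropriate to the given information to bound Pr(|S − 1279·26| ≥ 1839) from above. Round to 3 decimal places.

With mean and variance of each term known, Chebyshev's inequality bounds the deviation of the sum (or sample mean).
Var(S) = n·Var(X_i) = 1279·105 = 134295.
Chebyshev: Pr(|S − 1279·26| ≥ 1839) ≤ Var(S)/1839² = 134295/3381921 = 0.0397.

0.040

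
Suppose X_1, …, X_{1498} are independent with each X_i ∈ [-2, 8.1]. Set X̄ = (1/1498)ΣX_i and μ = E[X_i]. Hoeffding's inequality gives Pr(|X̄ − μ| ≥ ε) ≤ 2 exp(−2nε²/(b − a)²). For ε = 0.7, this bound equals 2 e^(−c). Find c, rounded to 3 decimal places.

14.391

c = 2nε²/(b − a)² = 2·1498·0.7² / 10.1² = 14.3911.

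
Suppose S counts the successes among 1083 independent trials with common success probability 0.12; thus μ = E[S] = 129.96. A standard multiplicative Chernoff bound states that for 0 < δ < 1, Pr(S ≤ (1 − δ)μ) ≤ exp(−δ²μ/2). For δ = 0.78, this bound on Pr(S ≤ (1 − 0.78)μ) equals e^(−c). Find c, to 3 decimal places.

39.534

c = δ²μ/2 = 0.78²·129.96/2 = 39.5338.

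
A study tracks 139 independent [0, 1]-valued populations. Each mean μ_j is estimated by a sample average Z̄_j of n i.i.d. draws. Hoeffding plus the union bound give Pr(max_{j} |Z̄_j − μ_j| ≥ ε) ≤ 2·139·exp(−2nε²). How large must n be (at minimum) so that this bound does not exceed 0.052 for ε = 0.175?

141

Need 2·139·exp(−2nε²) ≤ 0.052, i.e. exp(−2nε²) ≤ 0.052/278.
So 2nε² ≥ ln(278/0.052) = 8.584133.
Hence n ≥ 8.584133/(2·0.175²) = 140.149.
The smallest integer n is 141.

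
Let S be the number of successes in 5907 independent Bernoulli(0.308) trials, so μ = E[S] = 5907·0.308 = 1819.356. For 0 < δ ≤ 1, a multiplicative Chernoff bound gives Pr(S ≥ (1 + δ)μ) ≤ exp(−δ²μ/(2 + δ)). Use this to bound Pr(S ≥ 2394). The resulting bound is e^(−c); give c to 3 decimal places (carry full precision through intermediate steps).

78.374

Write 2394 = (1 + δ)μ, so δ = 2394/1819.356 − 1 = 0.3158502…
Then the exponent is δ²μ/(2 + δ) = (2394 − μ)² / (μ·(2 + δ)) = 78.373564.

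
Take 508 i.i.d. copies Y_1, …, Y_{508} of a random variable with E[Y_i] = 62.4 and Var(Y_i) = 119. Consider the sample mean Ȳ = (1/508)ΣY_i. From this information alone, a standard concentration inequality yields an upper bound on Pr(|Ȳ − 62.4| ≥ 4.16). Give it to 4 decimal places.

0.0135

With mean and variance of each term known, Chebyshev's inequality bounds the deviation of the sum (or sample mean).
Var(Ȳ) = Var(Y_i)/n = 119/508 = 0.23425.
Chebyshev: Pr(|Ȳ − 62.4| ≥ 4.16) ≤ Var(Ȳ)/(4.16)² = 119/(508·4.16²) = 0.0135.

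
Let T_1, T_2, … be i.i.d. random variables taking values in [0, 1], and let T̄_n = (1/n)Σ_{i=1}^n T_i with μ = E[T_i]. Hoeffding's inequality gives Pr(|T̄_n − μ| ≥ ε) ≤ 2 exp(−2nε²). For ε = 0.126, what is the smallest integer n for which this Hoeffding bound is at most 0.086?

Require 2·exp(−2nε²) ≤ 0.086, i.e. 2nε² ≥ ln(2/0.086) = 3.146555.
So n ≥ 3.146555 / (2·0.126²) = 99.098.
The smallest integer n is 100.

100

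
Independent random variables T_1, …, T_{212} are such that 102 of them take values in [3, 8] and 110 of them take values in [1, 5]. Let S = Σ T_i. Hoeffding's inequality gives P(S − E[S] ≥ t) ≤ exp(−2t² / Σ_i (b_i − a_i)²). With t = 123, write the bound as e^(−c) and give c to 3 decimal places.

7.020

Σ(b_i − a_i)² = 102·5² + 110·4² = 4310.
c = 2t² / 4310 = 2·123² / 4310 = 7.0204.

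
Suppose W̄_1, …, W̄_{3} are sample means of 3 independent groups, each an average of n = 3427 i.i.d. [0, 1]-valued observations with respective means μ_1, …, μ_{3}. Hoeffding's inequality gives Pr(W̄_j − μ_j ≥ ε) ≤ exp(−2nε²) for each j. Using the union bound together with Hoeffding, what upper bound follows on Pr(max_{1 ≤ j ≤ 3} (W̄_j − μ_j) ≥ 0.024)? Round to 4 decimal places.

0.0579

Per-experiment Hoeffding bound: exp(−2·3427·0.024²) = exp(−3.94790) = 0.019295.
Union bound over 3 events: 3·0.019295 = 0.05789.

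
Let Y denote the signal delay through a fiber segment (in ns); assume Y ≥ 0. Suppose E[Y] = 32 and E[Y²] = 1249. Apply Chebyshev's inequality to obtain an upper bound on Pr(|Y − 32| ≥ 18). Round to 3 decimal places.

0.694

Var(Y) = E[Y²] − (E[Y])² = 1249 − 1024 = 225.
Chebyshev's inequality: Pr(|Y − μ| ≥ t) ≤ Var(Y)/t² = 225/324 = 0.6944.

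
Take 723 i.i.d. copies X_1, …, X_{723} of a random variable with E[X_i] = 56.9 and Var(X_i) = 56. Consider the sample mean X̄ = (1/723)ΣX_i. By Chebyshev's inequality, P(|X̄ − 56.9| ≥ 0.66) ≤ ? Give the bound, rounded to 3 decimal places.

0.178

Var(X̄) = Var(X_i)/n = 56/723 = 0.077455.
Chebyshev: P(|X̄ − 56.9| ≥ 0.66) ≤ Var(X̄)/(0.66)² = 56/(723·0.66²) = 0.1778.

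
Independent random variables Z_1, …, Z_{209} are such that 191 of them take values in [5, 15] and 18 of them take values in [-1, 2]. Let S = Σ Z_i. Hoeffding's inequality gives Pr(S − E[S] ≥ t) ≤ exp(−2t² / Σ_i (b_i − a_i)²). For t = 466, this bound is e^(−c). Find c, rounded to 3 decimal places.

22.548

Σ(b_i − a_i)² = 191·10² + 18·3² = 19262.
c = 2t² / 19262 = 2·466² / 19262 = 22.5476.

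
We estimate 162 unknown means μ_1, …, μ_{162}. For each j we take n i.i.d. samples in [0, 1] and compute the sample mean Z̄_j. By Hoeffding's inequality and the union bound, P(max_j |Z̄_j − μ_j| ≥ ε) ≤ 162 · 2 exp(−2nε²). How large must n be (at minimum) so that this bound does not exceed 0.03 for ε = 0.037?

3393

Need 2·162·exp(−2nε²) ≤ 0.03, i.e. exp(−2nε²) ≤ 0.03/324.
So 2nε² ≥ ln(324/0.03) = 9.287301.
Hence n ≥ 9.287301/(2·0.037²) = 3392.002.
The smallest integer n is 3393.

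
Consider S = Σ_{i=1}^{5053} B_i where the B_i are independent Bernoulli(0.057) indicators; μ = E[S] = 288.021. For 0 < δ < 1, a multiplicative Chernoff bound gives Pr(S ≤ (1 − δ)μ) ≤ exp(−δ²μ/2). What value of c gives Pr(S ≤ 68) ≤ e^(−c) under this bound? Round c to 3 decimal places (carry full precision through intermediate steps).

Write 68 = (1 − δ)μ, so δ = 1 − 68/288.021 = 0.7639061…
Then the exponent is δ²μ/2 = (μ − 68)²/(2μ) = 84.037692.

84.038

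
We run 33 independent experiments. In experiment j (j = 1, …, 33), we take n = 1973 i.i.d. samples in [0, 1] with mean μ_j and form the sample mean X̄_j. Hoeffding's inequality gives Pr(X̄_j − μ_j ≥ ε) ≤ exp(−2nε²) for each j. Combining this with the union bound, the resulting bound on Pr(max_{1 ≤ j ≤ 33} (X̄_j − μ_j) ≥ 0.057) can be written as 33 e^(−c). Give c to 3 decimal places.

12.821

Union bound over the 33 events: Pr(max_{1 ≤ j ≤ 33} (X̄_j − μ_j) ≥ 0.057) ≤ 33·exp(−2nε²) = 33 exp(−2·1973·0.057²).
So c = 2·1973·0.057² = 12.8206.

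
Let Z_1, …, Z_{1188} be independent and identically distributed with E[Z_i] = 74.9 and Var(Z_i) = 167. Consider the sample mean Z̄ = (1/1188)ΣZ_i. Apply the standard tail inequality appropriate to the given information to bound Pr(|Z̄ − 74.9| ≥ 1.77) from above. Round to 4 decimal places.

0.0449

With mean and variance of each term known, Chebyshev's inequality bounds the deviation of the sum (or sample mean).
Var(Z̄) = Var(Z_i)/n = 167/1188 = 0.14057.
Chebyshev: Pr(|Z̄ − 74.9| ≥ 1.77) ≤ Var(Z̄)/(1.77)² = 167/(1188·1.77²) = 0.0449.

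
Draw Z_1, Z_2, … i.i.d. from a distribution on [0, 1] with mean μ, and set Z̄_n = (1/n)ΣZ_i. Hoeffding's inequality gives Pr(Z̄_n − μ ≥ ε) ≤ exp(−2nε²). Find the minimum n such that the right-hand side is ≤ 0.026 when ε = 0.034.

Require exp(−2nε²) ≤ 0.026, i.e. 2nε² ≥ ln(1/0.026) = 3.649659.
So n ≥ 3.649659 / (2·0.034²) = 1578.572.
The smallest integer n is 1579.

1579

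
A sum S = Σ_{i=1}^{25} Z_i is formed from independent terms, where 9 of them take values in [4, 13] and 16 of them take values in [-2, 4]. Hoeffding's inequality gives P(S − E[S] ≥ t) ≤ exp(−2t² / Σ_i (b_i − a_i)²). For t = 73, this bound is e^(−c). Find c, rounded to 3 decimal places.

Σ(b_i − a_i)² = 9·9² + 16·6² = 1305.
c = 2t² / 1305 = 2·73² / 1305 = 8.1670.

8.167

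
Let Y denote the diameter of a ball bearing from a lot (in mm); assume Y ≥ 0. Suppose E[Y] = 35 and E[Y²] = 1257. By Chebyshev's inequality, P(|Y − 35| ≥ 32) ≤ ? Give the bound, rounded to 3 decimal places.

Var(Y) = E[Y²] − (E[Y])² = 1257 − 1225 = 32.
Chebyshev's inequality: P(|Y − μ| ≥ t) ≤ Var(Y)/t² = 32/1024 = 0.0312.

0.031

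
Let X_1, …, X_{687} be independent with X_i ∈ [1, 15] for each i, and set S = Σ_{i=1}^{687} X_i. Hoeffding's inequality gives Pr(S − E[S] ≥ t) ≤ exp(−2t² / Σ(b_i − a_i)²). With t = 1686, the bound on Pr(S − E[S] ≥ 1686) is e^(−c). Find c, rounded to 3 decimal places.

42.221

Σ(b_i − a_i)² = 687·(14)² = 134652.
c = 2t²/134652 = 2·1686²/134652 = 42.2214.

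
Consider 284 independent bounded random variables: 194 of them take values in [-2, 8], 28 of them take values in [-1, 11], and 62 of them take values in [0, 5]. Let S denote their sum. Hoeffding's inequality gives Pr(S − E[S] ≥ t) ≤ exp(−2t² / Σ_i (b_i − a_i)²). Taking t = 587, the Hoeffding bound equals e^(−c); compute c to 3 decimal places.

Σ(b_i − a_i)² = 194·10² + 28·12² + 62·5² = 24982.
c = 2t² / 24982 = 2·587² / 24982 = 27.5854.

27.585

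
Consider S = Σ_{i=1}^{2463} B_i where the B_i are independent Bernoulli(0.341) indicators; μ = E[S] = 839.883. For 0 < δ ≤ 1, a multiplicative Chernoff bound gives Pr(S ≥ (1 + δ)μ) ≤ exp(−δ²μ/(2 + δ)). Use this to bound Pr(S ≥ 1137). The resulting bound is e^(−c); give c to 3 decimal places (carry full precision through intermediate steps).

44.655

Write 1137 = (1 + δ)μ, so δ = 1137/839.883 − 1 = 0.35376…
Then the exponent is δ²μ/(2 + δ) = (1137 − μ)² / (μ·(2 + δ)) = 44.655405.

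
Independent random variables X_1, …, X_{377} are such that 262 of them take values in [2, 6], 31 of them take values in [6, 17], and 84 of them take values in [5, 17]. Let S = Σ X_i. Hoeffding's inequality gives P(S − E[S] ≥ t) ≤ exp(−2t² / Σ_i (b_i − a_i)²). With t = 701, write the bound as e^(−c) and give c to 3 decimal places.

49.044

Σ(b_i − a_i)² = 262·4² + 31·11² + 84·12² = 20039.
c = 2t² / 20039 = 2·701² / 20039 = 49.0445.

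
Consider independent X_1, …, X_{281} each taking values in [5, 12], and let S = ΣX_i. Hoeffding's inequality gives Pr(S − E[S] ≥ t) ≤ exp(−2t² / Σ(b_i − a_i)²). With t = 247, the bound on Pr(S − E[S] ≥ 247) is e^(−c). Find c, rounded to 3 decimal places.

Σ(b_i − a_i)² = 281·(7)² = 13769.
c = 2t²/13769 = 2·247²/13769 = 8.8618.

8.862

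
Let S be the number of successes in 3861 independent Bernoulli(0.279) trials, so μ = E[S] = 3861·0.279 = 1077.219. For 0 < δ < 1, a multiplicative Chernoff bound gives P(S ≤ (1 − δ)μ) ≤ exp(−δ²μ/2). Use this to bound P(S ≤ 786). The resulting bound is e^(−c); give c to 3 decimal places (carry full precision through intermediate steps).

Write 786 = (1 − δ)μ, so δ = 1 − 786/1077.219 = 0.2703434…
Then the exponent is δ²μ/2 = (μ − 786)²/(2μ) = 39.364561.

39.365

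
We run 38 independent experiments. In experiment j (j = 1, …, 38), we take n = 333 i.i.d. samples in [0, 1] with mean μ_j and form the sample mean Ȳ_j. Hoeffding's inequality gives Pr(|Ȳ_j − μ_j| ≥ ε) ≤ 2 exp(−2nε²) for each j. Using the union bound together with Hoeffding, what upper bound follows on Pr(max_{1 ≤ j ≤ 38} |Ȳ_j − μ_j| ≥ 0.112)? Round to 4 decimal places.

0.0179

Per-experiment Hoeffding bound: 2·exp(−2·333·0.112²) = 2·exp(−8.35430) = 0.00047076.
Union bound over 38 events: 38·0.00047076 = 0.01789.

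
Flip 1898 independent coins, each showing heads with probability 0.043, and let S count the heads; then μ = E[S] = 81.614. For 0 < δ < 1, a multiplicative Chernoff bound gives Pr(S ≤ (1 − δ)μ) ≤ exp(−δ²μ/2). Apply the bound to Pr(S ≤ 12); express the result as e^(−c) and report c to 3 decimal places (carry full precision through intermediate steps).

29.689

Write 12 = (1 − δ)μ, so δ = 1 − 12/81.614 = 0.8529664…
Then the exponent is δ²μ/2 = (μ − 12)²/(2μ) = 29.689202.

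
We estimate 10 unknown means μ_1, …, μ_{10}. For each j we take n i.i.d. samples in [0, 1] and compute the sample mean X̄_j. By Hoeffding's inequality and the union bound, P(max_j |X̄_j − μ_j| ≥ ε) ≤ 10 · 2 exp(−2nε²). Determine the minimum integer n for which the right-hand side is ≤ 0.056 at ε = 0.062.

Need 2·10·exp(−2nε²) ≤ 0.056, i.e. exp(−2nε²) ≤ 0.056/20.
So 2nε² ≥ ln(20/0.056) = 5.878136.
Hence n ≥ 5.878136/(2·0.062²) = 764.586.
The smallest integer n is 765.

765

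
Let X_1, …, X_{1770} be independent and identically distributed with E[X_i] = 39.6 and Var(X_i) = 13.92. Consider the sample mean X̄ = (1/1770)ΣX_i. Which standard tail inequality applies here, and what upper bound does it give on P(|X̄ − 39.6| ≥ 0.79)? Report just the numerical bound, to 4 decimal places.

With mean and variance of each term known, Chebyshev's inequality bounds the deviation of the sum (or sample mean).
Var(X̄) = Var(X_i)/n = 13.92/1770 = 0.0078644.
Chebyshev: P(|X̄ − 39.6| ≥ 0.79) ≤ Var(X̄)/(0.79)² = 13.92/(1770·0.79²) = 0.0126.

0.0126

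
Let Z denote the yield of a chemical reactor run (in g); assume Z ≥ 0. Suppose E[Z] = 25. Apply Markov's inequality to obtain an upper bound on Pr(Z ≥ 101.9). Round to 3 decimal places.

0.245

Markov's inequality: for a non-negative random variable, Pr(Z ≥ a) ≤ E[Z]/a.
Here E[Z] = 25 and a = 101.9, so the bound is 25/101.9 = 0.2453.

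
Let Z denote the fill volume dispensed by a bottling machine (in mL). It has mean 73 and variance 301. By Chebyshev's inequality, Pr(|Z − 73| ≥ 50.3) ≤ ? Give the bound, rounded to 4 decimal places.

Chebyshev: Pr(|Z − μ| ≥ t) ≤ Var(Z)/t².
Bound = 301 / 2530.09 = 0.1190.

0.1190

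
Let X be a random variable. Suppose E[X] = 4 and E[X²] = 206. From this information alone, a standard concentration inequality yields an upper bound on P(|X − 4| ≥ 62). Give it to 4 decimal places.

0.0494

The first two moments determine the variance, so Chebyshev's inequality is the sharpest standard bound available.
Var(X) = E[X²] − (E[X])² = 206 − 16 = 190.
Chebyshev's inequality: P(|X − μ| ≥ t) ≤ Var(X)/t² = 190/3844 = 0.0494.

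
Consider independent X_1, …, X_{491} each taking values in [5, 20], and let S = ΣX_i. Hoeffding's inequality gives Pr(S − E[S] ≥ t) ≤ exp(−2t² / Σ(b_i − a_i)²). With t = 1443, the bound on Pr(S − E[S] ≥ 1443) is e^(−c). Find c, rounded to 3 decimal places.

Σ(b_i − a_i)² = 491·(15)² = 110475.
c = 2t²/110475 = 2·1443²/110475 = 37.6963.

37.696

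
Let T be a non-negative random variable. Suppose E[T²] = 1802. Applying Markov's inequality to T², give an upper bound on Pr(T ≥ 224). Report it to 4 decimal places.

0.0359

Since T ≥ 0, the event {T ≥ 224} is the same as {T² ≥ 50176}.
Markov's inequality applied to T² gives Pr(T² ≥ 50176) ≤ E[T²]/50176 = 1802/50176 = 0.0359.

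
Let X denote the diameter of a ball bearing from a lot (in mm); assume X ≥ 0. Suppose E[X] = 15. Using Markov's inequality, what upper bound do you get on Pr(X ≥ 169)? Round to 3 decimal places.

Markov's inequality: for a non-negative random variable, Pr(X ≥ a) ≤ E[X]/a.
Here E[X] = 15 and a = 169, so the bound is 15/169 = 0.0888.

0.089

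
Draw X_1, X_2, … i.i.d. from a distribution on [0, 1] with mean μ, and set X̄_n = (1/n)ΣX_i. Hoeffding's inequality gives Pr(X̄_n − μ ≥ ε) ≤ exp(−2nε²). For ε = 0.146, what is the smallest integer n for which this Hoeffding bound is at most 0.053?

Require exp(−2nε²) ≤ 0.053, i.e. 2nε² ≥ ln(1/0.053) = 2.937463.
So n ≥ 2.937463 / (2·0.146²) = 68.903.
The smallest integer n is 69.

69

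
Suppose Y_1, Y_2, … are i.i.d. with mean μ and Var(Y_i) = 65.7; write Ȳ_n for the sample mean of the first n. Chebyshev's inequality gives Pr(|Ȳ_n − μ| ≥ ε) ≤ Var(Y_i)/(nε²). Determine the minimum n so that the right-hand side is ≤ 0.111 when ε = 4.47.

30

Require 65.7/(n·4.47²) ≤ 0.111, i.e. n ≥ 65.7/(0.111·4.47²) = 29.623.
The smallest integer n is 30.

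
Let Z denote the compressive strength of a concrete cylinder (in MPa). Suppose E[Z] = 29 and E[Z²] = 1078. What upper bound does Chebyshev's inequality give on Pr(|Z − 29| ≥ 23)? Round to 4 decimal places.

Var(Z) = E[Z²] − (E[Z])² = 1078 − 841 = 237.
Chebyshev's inequality: Pr(|Z − μ| ≥ t) ≤ Var(Z)/t² = 237/529 = 0.4480.

0.4480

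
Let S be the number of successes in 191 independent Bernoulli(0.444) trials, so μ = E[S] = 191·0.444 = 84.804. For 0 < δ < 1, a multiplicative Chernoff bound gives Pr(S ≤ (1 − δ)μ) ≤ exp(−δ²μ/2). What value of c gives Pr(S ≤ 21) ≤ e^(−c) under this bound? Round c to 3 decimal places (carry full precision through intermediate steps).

24.002

Write 21 = (1 − δ)μ, so δ = 1 − 21/84.804 = 0.7523702…
Then the exponent is δ²μ/2 = (μ − 21)²/(2μ) = 24.002113.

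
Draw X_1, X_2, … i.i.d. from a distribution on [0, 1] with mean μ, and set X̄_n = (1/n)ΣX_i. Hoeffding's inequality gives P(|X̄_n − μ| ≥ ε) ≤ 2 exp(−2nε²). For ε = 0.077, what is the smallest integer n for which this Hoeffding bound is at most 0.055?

304

Require 2·exp(−2nε²) ≤ 0.055, i.e. 2nε² ≥ ln(2/0.055) = 3.593569.
So n ≥ 3.593569 / (2·0.077²) = 303.050.
The smallest integer n is 304.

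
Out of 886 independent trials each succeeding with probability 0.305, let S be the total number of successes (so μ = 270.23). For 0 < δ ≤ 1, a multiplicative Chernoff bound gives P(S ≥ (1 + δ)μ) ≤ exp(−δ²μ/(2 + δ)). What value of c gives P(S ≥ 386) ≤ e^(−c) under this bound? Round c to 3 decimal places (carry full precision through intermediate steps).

20.424

Write 386 = (1 + δ)μ, so δ = 386/270.23 − 1 = 0.4284128…
Then the exponent is δ²μ/(2 + δ) = (386 − μ)² / (μ·(2 + δ)) = 20.423774.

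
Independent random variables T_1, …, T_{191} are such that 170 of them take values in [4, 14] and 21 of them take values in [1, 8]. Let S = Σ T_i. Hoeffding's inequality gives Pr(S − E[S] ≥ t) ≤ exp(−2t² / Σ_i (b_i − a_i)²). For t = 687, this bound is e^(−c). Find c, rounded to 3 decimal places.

Σ(b_i − a_i)² = 170·10² + 21·7² = 18029.
c = 2t² / 18029 = 2·687² / 18029 = 52.3566.

52.357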